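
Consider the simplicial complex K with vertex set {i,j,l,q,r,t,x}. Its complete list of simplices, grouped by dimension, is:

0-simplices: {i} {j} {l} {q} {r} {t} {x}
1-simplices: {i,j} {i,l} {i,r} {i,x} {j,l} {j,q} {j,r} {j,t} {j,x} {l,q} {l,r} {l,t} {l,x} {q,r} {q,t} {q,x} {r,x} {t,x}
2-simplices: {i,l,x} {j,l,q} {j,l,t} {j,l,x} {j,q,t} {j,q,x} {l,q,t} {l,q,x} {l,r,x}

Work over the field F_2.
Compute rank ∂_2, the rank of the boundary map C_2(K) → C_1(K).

rank∂_2=7

n_0=7 n_1=18 n_2=9  [Z2]
∂1: piv[ij,il,ir,ix,jq,jt] rk=6  ker:jl,jr,jx,lq,lr,lt,lx,qr,qt,qx,rx,tx
∂2: piv[ilx,jlq,jlt,jlx,jqt,jqx,lrx] rk=7  ker:lqt,lqx
rk∂_2=7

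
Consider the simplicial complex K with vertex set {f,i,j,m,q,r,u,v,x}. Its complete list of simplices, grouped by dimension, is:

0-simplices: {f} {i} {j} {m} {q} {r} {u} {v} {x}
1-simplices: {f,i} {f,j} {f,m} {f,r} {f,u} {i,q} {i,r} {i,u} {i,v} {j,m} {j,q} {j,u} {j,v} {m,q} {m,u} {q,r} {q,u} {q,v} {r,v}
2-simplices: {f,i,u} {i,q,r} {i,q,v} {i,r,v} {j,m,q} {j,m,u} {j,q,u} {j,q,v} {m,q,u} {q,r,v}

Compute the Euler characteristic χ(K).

n_0=9 n_1=19 n_2=10
χ=+9−19+10=0

χ(K)=0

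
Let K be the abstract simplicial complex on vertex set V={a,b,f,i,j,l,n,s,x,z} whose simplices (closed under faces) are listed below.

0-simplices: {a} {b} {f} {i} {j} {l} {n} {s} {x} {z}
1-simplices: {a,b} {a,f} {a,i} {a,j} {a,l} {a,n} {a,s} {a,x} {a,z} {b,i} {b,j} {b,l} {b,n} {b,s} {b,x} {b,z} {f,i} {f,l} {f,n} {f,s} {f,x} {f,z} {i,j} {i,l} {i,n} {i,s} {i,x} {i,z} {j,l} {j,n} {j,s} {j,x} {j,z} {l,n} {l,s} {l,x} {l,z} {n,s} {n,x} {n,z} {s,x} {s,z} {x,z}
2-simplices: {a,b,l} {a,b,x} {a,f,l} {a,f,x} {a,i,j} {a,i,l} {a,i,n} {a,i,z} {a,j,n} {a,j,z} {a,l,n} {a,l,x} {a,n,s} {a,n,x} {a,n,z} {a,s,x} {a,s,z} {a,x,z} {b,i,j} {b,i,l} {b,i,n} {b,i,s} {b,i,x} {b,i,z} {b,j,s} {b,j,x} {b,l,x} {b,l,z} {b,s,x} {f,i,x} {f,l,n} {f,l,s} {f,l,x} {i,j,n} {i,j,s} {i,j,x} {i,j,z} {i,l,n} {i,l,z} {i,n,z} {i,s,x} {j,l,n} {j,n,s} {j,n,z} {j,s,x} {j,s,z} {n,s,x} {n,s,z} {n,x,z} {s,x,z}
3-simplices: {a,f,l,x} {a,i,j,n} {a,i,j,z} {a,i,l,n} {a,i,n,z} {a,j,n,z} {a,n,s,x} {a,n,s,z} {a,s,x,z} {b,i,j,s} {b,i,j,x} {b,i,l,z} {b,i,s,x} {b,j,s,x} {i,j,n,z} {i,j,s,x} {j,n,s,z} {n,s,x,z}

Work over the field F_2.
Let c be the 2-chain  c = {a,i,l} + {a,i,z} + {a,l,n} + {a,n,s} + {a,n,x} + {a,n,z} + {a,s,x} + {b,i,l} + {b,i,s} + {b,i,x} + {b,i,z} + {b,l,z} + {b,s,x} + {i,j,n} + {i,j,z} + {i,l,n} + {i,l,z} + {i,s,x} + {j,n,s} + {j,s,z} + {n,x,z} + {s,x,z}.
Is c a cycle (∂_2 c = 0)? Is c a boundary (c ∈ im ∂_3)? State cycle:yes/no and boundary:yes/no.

n_0=10 n_1=43 n_2=50 n_3=18  [Z2]
∂1: piv[ab,af,ai,aj,al,an,as,ax,az] rk=9  ker:bi,bj,bl,bn,bs,bx,bz,fi,fl,fn,fs,fx,fz,ij,il,in,is,ix,iz,jl,jn,js,jx,jz,ln,ls,lx,lz,ns,nx,nz,sx,sz,xz
∂2: piv[abl,abx,afl,afx,aij,ail,ain,aiz,ajn,ajz,aln,alx,ans,anx,anz,asx,asz,axz,bij,bil,bin,bis,bix,biz,bjs,bjx,blz,bsx,fix,fln,fls,jln] rk=32  ker:blx,flx,ijn,ijs,ijx,ijz,iln,ilz,inz,isx,jns,jnz,jsx,jsz,nsx,nsz,nxz,sxz
∂3: piv[aflx,aijn,aijz,ailn,ainz,ajnz,ansx,ansz,asxz,bijs,bijx,bilz,bisx,bjsx,jnsz,nsxz] rk=16  ker:ijnz,ijsx
∂2c = 0
c vs im∂3: reduces to 0 ⇒ boundary

cycle:yes boundary:yes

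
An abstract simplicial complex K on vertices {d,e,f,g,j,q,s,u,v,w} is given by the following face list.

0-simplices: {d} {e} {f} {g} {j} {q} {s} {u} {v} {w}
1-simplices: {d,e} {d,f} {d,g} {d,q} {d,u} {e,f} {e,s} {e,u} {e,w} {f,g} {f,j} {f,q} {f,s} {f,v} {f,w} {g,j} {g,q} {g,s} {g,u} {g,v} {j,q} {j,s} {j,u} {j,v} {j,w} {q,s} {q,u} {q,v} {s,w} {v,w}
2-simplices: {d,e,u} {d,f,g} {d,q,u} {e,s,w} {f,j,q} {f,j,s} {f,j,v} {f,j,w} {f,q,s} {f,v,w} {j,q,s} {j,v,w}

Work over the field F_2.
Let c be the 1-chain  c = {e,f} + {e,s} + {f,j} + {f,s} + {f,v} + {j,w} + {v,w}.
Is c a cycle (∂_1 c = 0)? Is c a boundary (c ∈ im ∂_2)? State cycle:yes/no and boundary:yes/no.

n_0=10 n_1=30 n_2=12  [Z2]
∂1: piv[de,df,dg,dq,du,es,ew,fj,fv] rk=9  ker:ef,eu,fg,fq,fs,fw,gj,gq,gs,gu,gv,jq,js,ju,jv,jw,qs,qu,qv,sw,vw
∂2: piv[deu,dfg,dqu,esw,fjq,fjs,fjv,fjw,fqs,fvw] rk=10  ker:jqs,jvw
∂1c = 0
c vs im∂2: residual ≠ 0 ⇒ not boundary

cycle:yes boundary:no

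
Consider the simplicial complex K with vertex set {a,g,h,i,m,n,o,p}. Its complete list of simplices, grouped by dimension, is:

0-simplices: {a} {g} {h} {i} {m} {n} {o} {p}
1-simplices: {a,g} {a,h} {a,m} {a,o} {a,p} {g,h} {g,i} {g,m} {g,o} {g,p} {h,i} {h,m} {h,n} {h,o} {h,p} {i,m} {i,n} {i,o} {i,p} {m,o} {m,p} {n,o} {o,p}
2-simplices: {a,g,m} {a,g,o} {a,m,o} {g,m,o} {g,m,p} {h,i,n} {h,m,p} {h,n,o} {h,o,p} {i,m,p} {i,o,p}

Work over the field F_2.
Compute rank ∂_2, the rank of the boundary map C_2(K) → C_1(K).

rank∂_2=10

n_0=8 n_1=23 n_2=11  [Z2]
∂1: piv[ag,ah,am,ao,ap,gi,hn] rk=7  ker:gh,gm,go,gp,hi,hm,ho,hp,im,in,io,ip,mo,mp,no,op
∂2: piv[agm,ago,amo,gmp,hin,hmp,hno,hop,imp,iop] rk=10  ker:gmo
rk∂_2=10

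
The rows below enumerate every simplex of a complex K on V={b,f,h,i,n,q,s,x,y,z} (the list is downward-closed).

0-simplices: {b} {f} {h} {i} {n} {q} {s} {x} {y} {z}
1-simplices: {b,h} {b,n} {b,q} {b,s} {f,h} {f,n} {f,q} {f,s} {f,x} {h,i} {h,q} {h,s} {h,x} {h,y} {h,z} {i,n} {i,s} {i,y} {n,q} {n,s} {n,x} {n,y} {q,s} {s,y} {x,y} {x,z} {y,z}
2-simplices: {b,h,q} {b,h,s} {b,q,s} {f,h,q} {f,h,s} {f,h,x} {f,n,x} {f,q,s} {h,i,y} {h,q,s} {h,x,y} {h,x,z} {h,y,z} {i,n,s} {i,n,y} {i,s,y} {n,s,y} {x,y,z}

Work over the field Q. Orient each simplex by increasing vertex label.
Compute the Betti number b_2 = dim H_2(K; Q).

n_0=10 n_1=27 n_2=18  [Q]
∂1: piv[bh,bn,bq,bs,fh,fx,hi,hy,hz] rk=9  ker:fn,fq,fs,hq,hs,hx,in,is,iy,nq,ns,nx,ny,qs,sy,xy,xz,yz
∂2: piv[bhq,bhs,bqs,fhq,fhs,fhx,fnx,hiy,hxy,hxz,hyz,ins,iny,isy] rk=14  ker:fqs,hqs,nsy,xyz
b_2=(18−14)−0=4

b_2=4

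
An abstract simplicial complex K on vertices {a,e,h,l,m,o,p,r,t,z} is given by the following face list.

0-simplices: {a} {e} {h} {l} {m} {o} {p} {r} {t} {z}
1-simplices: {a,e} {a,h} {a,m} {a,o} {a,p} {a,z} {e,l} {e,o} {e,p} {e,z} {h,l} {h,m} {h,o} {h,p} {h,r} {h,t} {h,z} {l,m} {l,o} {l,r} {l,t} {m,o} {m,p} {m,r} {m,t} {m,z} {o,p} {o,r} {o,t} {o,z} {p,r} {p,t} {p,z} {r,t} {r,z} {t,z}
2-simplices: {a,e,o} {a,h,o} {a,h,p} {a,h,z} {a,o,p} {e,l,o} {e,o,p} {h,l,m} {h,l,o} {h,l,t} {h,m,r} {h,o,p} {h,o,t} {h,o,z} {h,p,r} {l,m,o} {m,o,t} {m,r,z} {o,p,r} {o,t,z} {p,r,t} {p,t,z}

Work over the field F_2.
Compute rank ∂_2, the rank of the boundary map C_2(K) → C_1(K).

n_0=10 n_1=36 n_2=22  [Z2]
∂1: piv[ae,ah,am,ao,ap,az,el,hr,ht] rk=9  ker:eo,ep,ez,hl,hm,ho,hp,hz,lm,lo,lr,lt,mo,mp,mr,mt,mz,op,or,ot,oz,pr,pt,pz,rt,rz,tz
∂2: piv[aeo,aho,ahp,ahz,aop,elo,eop,hlm,hlo,hlt,hmr,hot,hoz,hpr,lmo,mot,mrz,opr,otz,prt,ptz] rk=21  ker:hop
rk∂_2=21

rank∂_2=21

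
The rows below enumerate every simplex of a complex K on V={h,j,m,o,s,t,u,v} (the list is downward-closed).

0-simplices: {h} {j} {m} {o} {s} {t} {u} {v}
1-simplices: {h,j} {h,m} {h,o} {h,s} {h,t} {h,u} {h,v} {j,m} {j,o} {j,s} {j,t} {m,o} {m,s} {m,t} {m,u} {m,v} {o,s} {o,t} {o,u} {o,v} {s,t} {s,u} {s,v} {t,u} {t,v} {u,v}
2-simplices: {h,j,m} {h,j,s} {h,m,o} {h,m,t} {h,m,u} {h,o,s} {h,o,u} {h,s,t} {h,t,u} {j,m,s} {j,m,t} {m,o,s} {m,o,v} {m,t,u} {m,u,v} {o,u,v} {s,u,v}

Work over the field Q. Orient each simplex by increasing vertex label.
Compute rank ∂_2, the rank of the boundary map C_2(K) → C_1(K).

n_0=8 n_1=26 n_2=17  [Q]
∂1: piv[hj,hm,ho,hs,ht,hu,hv] rk=7  ker:jm,jo,js,jt,mo,ms,mt,mu,mv,os,ot,ou,ov,st,su,sv,tu,tv,uv
∂2: piv[hjm,hjs,hmo,hmt,hmu,hos,hou,hst,htu,jms,jmt,mov,muv,suv] rk=14  ker:mos,mtu,ouv
rk∂_2=14

rank∂_2=14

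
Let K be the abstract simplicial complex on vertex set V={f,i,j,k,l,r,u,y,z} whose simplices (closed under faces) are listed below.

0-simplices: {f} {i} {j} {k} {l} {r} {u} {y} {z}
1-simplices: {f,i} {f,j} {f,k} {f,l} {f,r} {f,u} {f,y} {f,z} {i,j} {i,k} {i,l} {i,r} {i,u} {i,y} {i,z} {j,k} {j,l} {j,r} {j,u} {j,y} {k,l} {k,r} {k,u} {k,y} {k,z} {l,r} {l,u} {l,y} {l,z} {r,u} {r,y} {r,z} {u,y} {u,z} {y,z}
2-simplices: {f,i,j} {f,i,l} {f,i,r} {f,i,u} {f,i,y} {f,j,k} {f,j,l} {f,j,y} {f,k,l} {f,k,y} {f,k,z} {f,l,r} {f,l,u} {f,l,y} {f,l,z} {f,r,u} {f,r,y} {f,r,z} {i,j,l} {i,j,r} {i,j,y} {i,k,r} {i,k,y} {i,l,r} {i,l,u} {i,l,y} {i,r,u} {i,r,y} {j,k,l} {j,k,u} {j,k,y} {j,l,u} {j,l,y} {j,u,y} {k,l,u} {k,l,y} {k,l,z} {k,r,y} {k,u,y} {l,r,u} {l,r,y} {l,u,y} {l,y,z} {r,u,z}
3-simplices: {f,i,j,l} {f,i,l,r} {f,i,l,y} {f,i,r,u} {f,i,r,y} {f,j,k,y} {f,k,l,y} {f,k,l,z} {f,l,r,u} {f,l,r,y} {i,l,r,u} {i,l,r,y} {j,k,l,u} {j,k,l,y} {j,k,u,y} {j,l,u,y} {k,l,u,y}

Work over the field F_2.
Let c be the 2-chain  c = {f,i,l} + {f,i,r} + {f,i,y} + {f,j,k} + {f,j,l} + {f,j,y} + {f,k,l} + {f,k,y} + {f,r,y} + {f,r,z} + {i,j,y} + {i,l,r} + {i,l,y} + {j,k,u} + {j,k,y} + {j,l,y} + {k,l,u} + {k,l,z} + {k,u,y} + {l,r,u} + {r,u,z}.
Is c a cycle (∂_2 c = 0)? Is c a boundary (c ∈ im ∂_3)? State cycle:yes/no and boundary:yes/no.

cycle:no boundary:no

n_0=9 n_1=35 n_2=44 n_3=17  [Z2]
∂1: piv[fi,fj,fk,fl,fr,fu,fy,fz] rk=8  ker:ij,ik,il,ir,iu,iy,iz,jk,jl,jr,ju,jy,kl,kr,ku,ky,kz,lr,lu,ly,lz,ru,ry,rz,uy,uz,yz
∂2: piv[fij,fil,fir,fiu,fiy,fjk,fjl,fjy,fkl,fky,fkz,flr,flu,fly,flz,fru,fry,frz,ijr,ikr,iky,jku,jlu,juy,lyz,ruz] rk=26  ker:ijl,ijy,ilr,ilu,ily,iru,iry,jkl,jky,jly,klu,kly,klz,kry,kuy,lru,lry,luy
∂3: piv[fijl,filr,fily,firu,firy,fjky,fkly,fklz,flru,flry,ilru,jklu,jkly,jkuy,jluy] rk=15  ker:ilry,kluy
∂2c = {f,i} + {f,j} + {f,k} + {f,l} + {f,r} + {f,z} + {i,j} + {i,l} + {i,y} + {j,k} + {j,u} + {k,l} + {k,u} + {k,y} + {k,z} + {l,z} + {r,y} + {u,y} + {u,z}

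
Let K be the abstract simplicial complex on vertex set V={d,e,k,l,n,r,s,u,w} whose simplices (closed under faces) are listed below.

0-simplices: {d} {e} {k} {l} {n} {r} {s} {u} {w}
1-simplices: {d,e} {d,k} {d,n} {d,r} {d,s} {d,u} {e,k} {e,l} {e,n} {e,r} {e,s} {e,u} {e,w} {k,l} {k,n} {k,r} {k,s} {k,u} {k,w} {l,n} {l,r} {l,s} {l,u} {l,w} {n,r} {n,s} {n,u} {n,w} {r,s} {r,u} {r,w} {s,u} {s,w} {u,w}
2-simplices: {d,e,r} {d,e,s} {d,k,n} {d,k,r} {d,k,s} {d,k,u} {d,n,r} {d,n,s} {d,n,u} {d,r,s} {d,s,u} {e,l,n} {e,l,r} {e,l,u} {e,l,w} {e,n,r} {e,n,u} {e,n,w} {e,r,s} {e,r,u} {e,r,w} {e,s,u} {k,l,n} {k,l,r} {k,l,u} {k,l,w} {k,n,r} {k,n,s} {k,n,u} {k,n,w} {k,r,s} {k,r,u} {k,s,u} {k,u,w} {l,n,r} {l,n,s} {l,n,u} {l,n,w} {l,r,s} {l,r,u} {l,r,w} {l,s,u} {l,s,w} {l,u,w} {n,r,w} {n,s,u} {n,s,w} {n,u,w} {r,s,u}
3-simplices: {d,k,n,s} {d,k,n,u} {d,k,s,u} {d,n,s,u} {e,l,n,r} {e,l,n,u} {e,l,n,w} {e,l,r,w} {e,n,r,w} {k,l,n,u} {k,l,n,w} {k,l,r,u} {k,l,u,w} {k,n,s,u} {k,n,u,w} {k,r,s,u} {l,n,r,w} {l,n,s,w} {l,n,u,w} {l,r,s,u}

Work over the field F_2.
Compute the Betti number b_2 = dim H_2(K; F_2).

b_2=7

n_0=9 n_1=34 n_2=49 n_3=20  [Z2]
∂1: piv[de,dk,dn,dr,ds,du,el,ew] rk=8  ker:ek,en,er,es,eu,kl,kn,kr,ks,ku,kw,ln,lr,ls,lu,lw,nr,ns,nu,nw,rs,ru,rw,su,sw,uw
∂2: piv[der,des,dkn,dkr,dks,dku,dnr,dns,dnu,drs,dsu,eln,elr,elu,elw,enr,enu,enw,eru,erw,kln,klw,kuw,lns,lsw] rk=25  ker:ers,esu,klr,klu,knr,kns,knu,knw,krs,kru,ksu,lnr,lnu,lnw,lrs,lru,lrw,lsu,luw,nrw,nsu,nsw,nuw,rsu
∂3: piv[dkns,dknu,dksu,dnsu,elnr,elnu,elnw,elrw,enrw,klnu,klnw,klru,kluw,knuw,krsu,lnsw,lrsu] rk=17  ker:knsu,lnrw,lnuw
b_2=(49−25)−17=7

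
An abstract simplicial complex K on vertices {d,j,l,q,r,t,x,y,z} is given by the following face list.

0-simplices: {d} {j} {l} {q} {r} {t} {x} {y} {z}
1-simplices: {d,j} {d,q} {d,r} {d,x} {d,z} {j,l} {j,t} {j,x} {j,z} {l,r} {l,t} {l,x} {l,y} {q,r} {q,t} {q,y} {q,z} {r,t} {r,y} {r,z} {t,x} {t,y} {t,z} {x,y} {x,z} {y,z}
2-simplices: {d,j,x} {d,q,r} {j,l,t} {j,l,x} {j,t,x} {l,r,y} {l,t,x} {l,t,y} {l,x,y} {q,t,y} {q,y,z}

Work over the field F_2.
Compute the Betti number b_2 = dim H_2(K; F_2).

b_2=1

n_0=9 n_1=26 n_2=11  [Z2]
∂1: piv[dj,dq,dr,dx,dz,jl,jt,ly] rk=8  ker:jx,jz,lr,lt,lx,qr,qt,qy,qz,rt,ry,rz,tx,ty,tz,xy,xz,yz
∂2: piv[djx,dqr,jlt,jlx,jtx,lry,lty,lxy,qty,qyz] rk=10  ker:ltx
b_2=(11−10)−0=1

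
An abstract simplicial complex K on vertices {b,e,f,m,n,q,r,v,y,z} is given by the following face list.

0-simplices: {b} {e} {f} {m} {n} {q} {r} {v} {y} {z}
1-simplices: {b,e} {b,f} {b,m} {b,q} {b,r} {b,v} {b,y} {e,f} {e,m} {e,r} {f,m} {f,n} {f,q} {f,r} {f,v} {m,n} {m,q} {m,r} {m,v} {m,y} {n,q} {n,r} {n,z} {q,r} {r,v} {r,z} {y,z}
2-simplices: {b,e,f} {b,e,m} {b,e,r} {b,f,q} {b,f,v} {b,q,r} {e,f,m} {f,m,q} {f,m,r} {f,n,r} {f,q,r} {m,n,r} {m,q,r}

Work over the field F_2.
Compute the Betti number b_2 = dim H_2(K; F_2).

b_2=1

n_0=10 n_1=27 n_2=13  [Z2]
∂1: piv[be,bf,bm,bq,br,bv,by,fn,nz] rk=9  ker:ef,em,er,fm,fq,fr,fv,mn,mq,mr,mv,my,nq,nr,qr,rv,rz,yz
∂2: piv[bef,bem,ber,bfq,bfv,bqr,efm,fmq,fmr,fnr,fqr,mnr] rk=12  ker:mqr
b_2=(13−12)−0=1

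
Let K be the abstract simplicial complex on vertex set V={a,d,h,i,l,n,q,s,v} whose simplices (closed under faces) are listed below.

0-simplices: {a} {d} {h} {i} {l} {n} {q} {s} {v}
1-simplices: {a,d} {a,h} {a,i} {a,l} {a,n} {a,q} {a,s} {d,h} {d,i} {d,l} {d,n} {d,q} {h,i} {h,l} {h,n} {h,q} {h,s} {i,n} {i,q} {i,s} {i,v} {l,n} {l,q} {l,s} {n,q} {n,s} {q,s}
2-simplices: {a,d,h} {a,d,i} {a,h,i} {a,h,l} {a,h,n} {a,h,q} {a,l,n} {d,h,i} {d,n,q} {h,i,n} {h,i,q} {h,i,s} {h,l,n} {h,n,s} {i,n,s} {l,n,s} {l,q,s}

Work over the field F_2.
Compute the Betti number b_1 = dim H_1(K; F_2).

b_1=5

n_0=9 n_1=27 n_2=17  [Z2]
∂1: piv[ad,ah,ai,al,an,aq,as,iv] rk=8  ker:dh,di,dl,dn,dq,hi,hl,hn,hq,hs,in,iq,is,ln,lq,ls,nq,ns,qs
∂2: piv[adh,adi,ahi,ahl,ahn,ahq,aln,dnq,hin,hiq,his,hns,lns,lqs] rk=14  ker:dhi,hln,ins
b_1=(27−8)−14=5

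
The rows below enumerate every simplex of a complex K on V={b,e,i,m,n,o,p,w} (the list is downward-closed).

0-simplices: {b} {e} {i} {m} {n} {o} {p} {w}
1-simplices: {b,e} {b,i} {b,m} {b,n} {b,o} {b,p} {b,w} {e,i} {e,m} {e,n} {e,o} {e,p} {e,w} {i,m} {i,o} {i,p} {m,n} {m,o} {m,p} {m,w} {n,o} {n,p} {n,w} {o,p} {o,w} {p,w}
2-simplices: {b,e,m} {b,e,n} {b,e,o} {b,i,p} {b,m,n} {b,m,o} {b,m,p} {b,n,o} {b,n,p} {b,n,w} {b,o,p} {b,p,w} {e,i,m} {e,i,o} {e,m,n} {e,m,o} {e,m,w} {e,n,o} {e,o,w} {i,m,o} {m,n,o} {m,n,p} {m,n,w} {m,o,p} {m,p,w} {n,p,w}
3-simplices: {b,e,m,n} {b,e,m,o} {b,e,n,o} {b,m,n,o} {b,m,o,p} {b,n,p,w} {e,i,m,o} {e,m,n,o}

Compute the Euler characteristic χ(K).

χ(K)=0

n_0=8 n_1=26 n_2=26 n_3=8
χ=+8−26+26−8=0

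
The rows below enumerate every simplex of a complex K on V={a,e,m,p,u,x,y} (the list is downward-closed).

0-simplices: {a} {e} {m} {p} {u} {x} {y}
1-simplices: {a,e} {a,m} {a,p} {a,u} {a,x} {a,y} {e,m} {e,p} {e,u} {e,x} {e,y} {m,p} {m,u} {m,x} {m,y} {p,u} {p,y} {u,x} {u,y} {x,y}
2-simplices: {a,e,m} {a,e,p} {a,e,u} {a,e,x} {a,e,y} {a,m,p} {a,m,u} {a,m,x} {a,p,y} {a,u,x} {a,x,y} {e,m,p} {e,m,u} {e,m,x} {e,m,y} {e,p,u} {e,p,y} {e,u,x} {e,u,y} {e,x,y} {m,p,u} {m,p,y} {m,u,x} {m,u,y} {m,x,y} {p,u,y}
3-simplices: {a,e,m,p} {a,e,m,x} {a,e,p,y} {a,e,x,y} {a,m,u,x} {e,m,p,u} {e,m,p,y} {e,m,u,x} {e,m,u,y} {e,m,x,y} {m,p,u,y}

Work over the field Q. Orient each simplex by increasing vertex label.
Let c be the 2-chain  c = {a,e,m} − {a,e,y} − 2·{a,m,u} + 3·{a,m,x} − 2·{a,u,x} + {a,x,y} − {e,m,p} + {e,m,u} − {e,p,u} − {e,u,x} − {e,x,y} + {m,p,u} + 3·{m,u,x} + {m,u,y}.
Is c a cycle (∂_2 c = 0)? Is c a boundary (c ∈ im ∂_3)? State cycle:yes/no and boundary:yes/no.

cycle:no boundary:no

n_0=7 n_1=20 n_2=26 n_3=11  [Q]
∂1: piv[ae,am,ap,au,ax,ay] rk=6  ker:em,ep,eu,ex,ey,mp,mu,mx,my,pu,py,ux,uy,xy
∂2: piv[aem,aep,aeu,aex,aey,amp,amu,amx,apy,aux,axy,emy,epu,euy] rk=14  ker:emp,emu,emx,epy,eux,exy,mpu,mpy,mux,muy,mxy,puy
∂3: piv[aemp,aemx,aepy,aexy,amux,empu,empy,emux,emuy,emxy,mpuy] rk=11
∂2c = {e,m} − {e,u} + 2·{m,u} − {m,y} + {u,y}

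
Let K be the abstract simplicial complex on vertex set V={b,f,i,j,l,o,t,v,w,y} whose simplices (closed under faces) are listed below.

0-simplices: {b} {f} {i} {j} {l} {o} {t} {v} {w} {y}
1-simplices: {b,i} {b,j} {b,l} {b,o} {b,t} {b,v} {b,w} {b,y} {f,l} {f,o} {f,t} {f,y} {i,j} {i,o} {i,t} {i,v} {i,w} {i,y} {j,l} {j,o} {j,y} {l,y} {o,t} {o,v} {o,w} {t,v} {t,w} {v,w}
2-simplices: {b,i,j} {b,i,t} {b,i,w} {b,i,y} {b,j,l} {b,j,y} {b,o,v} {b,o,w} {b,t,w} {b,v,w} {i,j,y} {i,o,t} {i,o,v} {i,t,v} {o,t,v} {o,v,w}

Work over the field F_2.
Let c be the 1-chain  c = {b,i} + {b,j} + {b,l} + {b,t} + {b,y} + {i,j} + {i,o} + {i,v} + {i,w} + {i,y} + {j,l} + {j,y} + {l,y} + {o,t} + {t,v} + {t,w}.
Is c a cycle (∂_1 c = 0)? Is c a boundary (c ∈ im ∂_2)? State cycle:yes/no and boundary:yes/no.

n_0=10 n_1=28 n_2=16  [Z2]
∂1: piv[bi,bj,bl,bo,bt,bv,bw,by,fl] rk=9  ker:fo,ft,fy,ij,io,it,iv,iw,iy,jl,jo,jy,ly,ot,ov,ow,tv,tw,vw
∂2: piv[bij,bit,biw,biy,bjl,bjy,bov,bow,btw,bvw,iot,iov,itv] rk=13  ker:ijy,otv,ovw
∂1c = {b} + {l}

cycle:no boundary:no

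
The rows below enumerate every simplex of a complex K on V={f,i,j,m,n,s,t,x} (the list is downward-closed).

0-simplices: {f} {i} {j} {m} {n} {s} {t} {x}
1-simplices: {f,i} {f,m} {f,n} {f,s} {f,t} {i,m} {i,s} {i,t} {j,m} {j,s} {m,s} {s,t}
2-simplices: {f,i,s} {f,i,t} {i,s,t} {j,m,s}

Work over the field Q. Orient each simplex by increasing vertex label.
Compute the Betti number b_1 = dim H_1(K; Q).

n_0=8 n_1=12 n_2=4  [Q]
∂1: piv[fi,fm,fn,fs,ft,jm] rk=6  ker:im,is,it,js,ms,st
∂2: piv[fis,fit,ist,jms] rk=4
b_1=(12−6)−4=2

b_1=2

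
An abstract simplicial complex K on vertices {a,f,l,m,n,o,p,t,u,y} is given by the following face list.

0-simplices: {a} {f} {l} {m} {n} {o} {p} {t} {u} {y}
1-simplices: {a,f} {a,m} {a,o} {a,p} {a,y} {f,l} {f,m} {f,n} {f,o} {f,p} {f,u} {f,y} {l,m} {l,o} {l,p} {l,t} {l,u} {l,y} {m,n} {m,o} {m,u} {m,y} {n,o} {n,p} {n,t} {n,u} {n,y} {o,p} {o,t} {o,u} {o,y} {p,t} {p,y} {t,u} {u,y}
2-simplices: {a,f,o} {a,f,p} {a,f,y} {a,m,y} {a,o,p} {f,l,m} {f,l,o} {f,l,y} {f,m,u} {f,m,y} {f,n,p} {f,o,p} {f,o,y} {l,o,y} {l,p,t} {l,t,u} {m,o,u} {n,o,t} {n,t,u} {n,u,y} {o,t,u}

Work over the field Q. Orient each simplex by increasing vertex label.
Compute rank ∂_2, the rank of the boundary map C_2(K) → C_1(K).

rank∂_2=19

n_0=10 n_1=35 n_2=21  [Q]
∂1: piv[af,am,ao,ap,ay,fl,fn,fu,lt] rk=9  ker:fm,fo,fp,fy,lm,lo,lp,lu,ly,mn,mo,mu,my,no,np,nt,nu,ny,op,ot,ou,oy,pt,py,tu,uy
∂2: piv[afo,afp,afy,amy,aop,flm,flo,fly,fmu,fmy,fnp,foy,lpt,ltu,mou,not,ntu,nuy,otu] rk=19  ker:fop,loy
rk∂_2=19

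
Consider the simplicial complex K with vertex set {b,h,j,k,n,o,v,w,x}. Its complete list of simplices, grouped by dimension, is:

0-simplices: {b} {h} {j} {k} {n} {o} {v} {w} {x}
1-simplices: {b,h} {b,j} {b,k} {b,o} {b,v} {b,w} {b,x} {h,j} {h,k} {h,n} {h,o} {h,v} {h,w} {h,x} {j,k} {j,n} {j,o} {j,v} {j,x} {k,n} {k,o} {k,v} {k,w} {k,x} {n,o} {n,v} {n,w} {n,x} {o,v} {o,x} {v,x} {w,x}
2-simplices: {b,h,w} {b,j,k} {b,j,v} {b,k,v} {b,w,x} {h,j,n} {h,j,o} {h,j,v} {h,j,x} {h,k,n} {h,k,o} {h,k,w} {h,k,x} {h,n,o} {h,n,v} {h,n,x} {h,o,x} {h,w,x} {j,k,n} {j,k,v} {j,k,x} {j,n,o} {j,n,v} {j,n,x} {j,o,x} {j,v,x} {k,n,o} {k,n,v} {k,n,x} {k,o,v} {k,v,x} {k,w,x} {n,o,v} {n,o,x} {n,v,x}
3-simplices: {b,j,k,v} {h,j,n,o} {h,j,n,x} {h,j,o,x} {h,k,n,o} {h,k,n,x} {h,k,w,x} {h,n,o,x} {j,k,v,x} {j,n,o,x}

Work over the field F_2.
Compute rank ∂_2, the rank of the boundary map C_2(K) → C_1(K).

rank∂_2=21

n_0=9 n_1=32 n_2=35 n_3=10  [Z2]
∂1: piv[bh,bj,bk,bo,bv,bw,bx,hn] rk=8  ker:hj,hk,ho,hv,hw,hx,jk,jn,jo,jv,jx,kn,ko,kv,kw,kx,no,nv,nw,nx,ov,ox,vx,wx
∂2: piv[bhw,bjk,bjv,bkv,bwx,hjn,hjo,hjv,hjx,hkn,hko,hkw,hkx,hno,hnv,hnx,hox,hwx,jkn,jvx,kov] rk=21  ker:jkv,jkx,jno,jnv,jnx,jox,kno,knv,knx,kvx,kwx,nov,nox,nvx
∂3: piv[bjkv,hjno,hjnx,hjox,hkno,hknx,hkwx,hnox,jkvx] rk=9  ker:jnox
rk∂_2=21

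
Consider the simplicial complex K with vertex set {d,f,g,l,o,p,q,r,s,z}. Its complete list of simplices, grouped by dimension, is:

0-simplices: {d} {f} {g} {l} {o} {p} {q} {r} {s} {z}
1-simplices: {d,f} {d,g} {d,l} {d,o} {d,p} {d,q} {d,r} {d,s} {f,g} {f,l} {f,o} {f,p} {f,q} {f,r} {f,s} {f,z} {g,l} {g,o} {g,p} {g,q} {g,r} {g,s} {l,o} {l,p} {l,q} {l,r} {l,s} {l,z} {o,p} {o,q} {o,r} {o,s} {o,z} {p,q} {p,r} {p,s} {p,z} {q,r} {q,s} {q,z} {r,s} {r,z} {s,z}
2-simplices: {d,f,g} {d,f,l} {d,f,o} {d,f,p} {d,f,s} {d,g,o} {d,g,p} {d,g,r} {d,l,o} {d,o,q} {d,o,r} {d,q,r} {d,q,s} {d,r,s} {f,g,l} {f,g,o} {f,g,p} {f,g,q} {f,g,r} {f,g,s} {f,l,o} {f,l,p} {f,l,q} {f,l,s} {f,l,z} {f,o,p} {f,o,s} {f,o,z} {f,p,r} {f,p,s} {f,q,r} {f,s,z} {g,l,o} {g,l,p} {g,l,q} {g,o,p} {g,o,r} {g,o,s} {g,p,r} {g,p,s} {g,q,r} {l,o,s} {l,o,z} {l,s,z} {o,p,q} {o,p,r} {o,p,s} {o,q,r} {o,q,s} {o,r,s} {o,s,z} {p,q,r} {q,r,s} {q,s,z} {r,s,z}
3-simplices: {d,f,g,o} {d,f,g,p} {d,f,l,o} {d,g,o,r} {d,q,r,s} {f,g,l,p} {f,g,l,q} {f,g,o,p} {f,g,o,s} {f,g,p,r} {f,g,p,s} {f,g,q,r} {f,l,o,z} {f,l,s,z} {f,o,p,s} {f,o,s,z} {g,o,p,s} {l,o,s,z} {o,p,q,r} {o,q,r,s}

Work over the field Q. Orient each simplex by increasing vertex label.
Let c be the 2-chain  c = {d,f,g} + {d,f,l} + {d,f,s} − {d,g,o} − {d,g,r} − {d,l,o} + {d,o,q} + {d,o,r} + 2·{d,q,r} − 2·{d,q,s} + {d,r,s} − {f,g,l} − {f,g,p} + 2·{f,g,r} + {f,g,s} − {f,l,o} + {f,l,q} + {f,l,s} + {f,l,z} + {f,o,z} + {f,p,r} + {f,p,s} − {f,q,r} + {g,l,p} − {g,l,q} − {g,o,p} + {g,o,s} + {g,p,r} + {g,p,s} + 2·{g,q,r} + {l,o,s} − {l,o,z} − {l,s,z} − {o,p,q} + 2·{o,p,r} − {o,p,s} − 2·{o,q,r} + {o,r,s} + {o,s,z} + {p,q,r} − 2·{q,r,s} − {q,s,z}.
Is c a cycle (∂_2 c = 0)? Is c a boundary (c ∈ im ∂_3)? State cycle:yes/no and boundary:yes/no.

cycle:no boundary:no

n_0=10 n_1=43 n_2=55 n_3=20  [Q]
∂1: piv[df,dg,dl,do,dp,dq,dr,ds,fz] rk=9  ker:fg,fl,fo,fp,fq,fr,fs,gl,go,gp,gq,gr,gs,lo,lp,lq,lr,ls,lz,op,oq,or,os,oz,pq,pr,ps,pz,qr,qs,qz,rs,rz,sz
∂2: piv[dfg,dfl,dfo,dfp,dfs,dgo,dgp,dgr,dlo,doq,dor,dqr,dqs,drs,fgl,fgq,fgr,fgs,flp,flq,fls,flz,fop,fos,foz,fpr,fps,fqr,fsz,opq,qsz,rsz] rk=32  ker:fgo,fgp,flo,glo,glp,glq,gop,gor,gos,gpr,gps,gqr,los,loz,lsz,opr,ops,oqr,oqs,ors,osz,pqr,qrs
∂3: piv[dfgo,dfgp,dflo,dgor,dqrs,fglp,fglq,fgop,fgos,fgpr,fgps,fgqr,floz,flsz,fops,fosz,losz,opqr,oqrs] rk=19  ker:gops
∂2c = 3·{d,f} − 3·{d,g} − 2·{d,l} + 4·{d,o} − {d,q} − {d,r} + 2·{f,g} + 4·{f,l} + 2·{f,o} + 3·{f,p} − 2·{f,q} − 2·{f,r} − 2·{f,s} − 2·{f,z} − {g,l} − {g,o} + {g,p} + 3·{g,q} − 2·{g,r} − {g,s} − 2·{l,o} + {l,p} − {l,s} + 3·{l,z} − {o,p} + 2·{o,r} + 3·{o,s} − {o,z} + 3·{p,r} + {p,s} − {q,s} + {q,z} − {s,z}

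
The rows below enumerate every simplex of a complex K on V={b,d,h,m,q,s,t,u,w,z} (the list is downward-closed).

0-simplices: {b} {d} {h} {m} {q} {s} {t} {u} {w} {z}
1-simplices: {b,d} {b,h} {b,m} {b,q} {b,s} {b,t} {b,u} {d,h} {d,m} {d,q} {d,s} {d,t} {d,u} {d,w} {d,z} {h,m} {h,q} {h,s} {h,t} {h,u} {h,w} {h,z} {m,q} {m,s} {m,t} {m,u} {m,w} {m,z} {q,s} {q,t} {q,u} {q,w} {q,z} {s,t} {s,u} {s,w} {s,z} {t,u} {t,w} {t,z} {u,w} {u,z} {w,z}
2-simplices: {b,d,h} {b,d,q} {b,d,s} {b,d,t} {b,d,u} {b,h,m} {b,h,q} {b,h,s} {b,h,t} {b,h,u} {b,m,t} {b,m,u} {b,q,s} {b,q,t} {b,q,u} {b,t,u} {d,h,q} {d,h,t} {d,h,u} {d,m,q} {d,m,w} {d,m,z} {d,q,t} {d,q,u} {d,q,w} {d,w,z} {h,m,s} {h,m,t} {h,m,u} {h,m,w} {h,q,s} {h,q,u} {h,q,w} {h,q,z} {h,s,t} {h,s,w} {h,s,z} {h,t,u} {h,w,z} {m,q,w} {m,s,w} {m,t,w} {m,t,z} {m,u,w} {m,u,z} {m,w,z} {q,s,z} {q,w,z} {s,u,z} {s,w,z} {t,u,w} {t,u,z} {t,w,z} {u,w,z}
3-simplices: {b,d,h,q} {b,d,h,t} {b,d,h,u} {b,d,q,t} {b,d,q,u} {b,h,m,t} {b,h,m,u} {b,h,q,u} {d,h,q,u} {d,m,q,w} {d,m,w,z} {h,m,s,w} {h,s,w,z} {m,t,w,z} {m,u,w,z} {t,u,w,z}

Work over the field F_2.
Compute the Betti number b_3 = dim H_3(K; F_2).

n_0=10 n_1=43 n_2=54 n_3=16  [Z2]
∂1: piv[bd,bh,bm,bq,bs,bt,bu,dw,dz] rk=9  ker:dh,dm,dq,ds,dt,du,hm,hq,hs,ht,hu,hw,hz,mq,ms,mt,mu,mw,mz,qs,qt,qu,qw,qz,st,su,sw,sz,tu,tw,tz,uw,uz,wz
∂2: piv[bdh,bdq,bds,bdt,bdu,bhm,bhq,bhs,bht,bhu,bmt,bmu,bqs,bqt,bqu,btu,dmq,dmw,dmz,dqw,dwz,hms,hmw,hqw,hqz,hst,hsw,hsz,hwz,mtw,mtz,muw,muz,suz] rk=34  ker:dhq,dht,dhu,dqt,dqu,hmt,hmu,hqs,hqu,htu,mqw,msw,mwz,qsz,qwz,swz,tuw,tuz,twz,uwz
∂3: piv[bdhq,bdht,bdhu,bdqt,bdqu,bhmt,bhmu,bhqu,dmqw,dmwz,hmsw,hswz,mtwz,muwz,tuwz] rk=15  ker:dhqu
b_3=(16−15)−0=1

b_3=1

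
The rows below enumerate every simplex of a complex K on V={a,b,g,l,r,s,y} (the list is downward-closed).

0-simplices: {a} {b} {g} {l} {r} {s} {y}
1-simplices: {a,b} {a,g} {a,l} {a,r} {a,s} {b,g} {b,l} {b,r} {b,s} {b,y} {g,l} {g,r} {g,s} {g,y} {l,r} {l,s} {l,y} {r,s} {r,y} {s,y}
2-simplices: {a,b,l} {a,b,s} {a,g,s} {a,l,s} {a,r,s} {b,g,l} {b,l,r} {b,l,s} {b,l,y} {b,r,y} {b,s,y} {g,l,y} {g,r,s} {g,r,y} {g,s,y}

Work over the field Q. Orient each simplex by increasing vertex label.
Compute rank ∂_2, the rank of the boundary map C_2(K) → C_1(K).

n_0=7 n_1=20 n_2=15  [Q]
∂1: piv[ab,ag,al,ar,as,by] rk=6  ker:bg,bl,br,bs,gl,gr,gs,gy,lr,ls,ly,rs,ry,sy
∂2: piv[abl,abs,ags,als,ars,bgl,blr,bly,bry,bsy,gly,grs,gry,gsy] rk=14  ker:bls
rk∂_2=14

rank∂_2=14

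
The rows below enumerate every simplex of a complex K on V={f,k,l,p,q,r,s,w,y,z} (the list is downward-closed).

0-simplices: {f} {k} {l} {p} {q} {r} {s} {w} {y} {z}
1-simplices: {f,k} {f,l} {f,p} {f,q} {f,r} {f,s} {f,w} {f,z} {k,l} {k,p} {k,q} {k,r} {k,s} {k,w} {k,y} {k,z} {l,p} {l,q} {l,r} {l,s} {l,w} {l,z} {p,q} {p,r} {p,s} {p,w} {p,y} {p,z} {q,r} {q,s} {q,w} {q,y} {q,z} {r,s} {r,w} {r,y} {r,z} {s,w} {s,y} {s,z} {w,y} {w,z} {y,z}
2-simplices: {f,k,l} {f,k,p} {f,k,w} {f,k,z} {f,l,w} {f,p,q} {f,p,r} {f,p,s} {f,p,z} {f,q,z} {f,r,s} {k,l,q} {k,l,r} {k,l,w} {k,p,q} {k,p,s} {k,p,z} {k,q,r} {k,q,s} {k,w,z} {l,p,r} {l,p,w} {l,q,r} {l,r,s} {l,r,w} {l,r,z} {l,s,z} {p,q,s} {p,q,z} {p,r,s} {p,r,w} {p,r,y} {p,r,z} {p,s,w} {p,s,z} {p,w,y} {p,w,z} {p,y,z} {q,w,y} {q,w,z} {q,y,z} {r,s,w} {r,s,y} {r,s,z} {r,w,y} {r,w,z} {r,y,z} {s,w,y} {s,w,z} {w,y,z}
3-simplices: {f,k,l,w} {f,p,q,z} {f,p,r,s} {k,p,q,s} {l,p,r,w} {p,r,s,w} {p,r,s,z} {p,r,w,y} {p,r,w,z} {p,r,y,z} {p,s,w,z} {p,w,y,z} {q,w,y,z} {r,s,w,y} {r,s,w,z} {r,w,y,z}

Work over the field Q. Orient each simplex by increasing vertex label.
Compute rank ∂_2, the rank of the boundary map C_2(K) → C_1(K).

n_0=10 n_1=43 n_2=50 n_3=16  [Q]
∂1: piv[fk,fl,fp,fq,fr,fs,fw,fz,ky] rk=9  ker:kl,kp,kq,kr,ks,kw,kz,lp,lq,lr,ls,lw,lz,pq,pr,ps,pw,py,pz,qr,qs,qw,qy,qz,rs,rw,ry,rz,sw,sy,sz,wy,wz,yz
∂2: piv[fkl,fkp,fkw,fkz,flw,fpq,fpr,fps,fpz,fqz,frs,klq,klr,kpq,kps,kqr,kqs,kwz,lpr,lpw,lrs,lrw,lrz,lsz,pry,prz,psw,pwy,pwz,pyz,qwy,qwz,rsy] rk=33  ker:klw,kpz,lqr,pqs,pqz,prs,prw,psz,qyz,rsw,rsz,rwy,rwz,ryz,swy,swz,wyz
∂3: piv[fklw,fpqz,fprs,kpqs,lprw,prsw,prsz,prwy,prwz,pryz,pswz,pwyz,qwyz,rswy] rk=14  ker:rswz,rwyz
rk∂_2=33

rank∂_2=33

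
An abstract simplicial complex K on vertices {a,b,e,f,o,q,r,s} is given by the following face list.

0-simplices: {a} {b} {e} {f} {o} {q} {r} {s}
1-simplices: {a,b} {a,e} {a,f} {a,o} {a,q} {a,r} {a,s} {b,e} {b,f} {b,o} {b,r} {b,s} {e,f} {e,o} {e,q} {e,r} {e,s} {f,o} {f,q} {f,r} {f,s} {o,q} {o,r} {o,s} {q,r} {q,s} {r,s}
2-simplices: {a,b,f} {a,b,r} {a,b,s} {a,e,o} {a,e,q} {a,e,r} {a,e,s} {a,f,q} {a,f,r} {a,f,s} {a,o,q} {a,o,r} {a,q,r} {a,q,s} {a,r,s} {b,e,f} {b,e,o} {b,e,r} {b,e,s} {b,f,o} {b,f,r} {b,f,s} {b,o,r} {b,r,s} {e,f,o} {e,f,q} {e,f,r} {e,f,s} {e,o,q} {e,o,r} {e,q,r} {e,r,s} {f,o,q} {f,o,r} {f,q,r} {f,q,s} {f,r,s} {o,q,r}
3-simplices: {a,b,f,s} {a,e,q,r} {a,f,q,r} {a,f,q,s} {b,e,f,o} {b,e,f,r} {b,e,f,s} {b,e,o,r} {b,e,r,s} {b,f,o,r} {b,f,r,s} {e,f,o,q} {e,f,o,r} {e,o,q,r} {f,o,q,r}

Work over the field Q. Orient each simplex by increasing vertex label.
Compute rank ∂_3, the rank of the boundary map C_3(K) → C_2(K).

rank∂_3=14

n_0=8 n_1=27 n_2=38 n_3=15  [Q]
∂1: piv[ab,ae,af,ao,aq,ar,as] rk=7  ker:be,bf,bo,br,bs,ef,eo,eq,er,es,fo,fq,fr,fs,oq,or,os,qr,qs,rs
∂2: piv[abf,abr,abs,aeo,aeq,aer,aes,afq,afr,afs,aoq,aor,aqr,aqs,ars,bef,beo,ber,bfo] rk=19  ker:bes,bfr,bfs,bor,brs,efo,efq,efr,efs,eoq,eor,eqr,ers,foq,for,fqr,fqs,frs,oqr
∂3: piv[abfs,aeqr,afqr,afqs,befo,befr,befs,beor,bers,bfor,bfrs,efoq,eoqr,foqr] rk=14  ker:efor
rk∂_3=14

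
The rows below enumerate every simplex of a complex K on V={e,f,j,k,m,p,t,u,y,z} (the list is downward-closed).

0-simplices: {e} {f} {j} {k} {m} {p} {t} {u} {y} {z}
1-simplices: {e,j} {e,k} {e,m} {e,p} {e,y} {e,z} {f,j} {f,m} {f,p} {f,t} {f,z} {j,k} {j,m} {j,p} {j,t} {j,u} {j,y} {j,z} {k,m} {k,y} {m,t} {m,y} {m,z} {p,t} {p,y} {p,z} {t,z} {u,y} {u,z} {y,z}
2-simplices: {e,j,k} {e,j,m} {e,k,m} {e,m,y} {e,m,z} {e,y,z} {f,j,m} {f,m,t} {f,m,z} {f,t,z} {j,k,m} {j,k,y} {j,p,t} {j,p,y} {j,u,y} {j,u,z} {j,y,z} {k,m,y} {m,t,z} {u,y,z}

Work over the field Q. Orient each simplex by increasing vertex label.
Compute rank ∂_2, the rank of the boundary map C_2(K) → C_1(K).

rank∂_2=17

n_0=10 n_1=30 n_2=20  [Q]
∂1: piv[ej,ek,em,ep,ey,ez,fj,ft,ju] rk=9  ker:fm,fp,fz,jk,jm,jp,jt,jy,jz,km,ky,mt,my,mz,pt,py,pz,tz,uy,uz,yz
∂2: piv[ejk,ejm,ekm,emy,emz,eyz,fjm,fmt,fmz,ftz,jky,jpt,jpy,juy,juz,jyz,kmy] rk=17  ker:jkm,mtz,uyz
rk∂_2=17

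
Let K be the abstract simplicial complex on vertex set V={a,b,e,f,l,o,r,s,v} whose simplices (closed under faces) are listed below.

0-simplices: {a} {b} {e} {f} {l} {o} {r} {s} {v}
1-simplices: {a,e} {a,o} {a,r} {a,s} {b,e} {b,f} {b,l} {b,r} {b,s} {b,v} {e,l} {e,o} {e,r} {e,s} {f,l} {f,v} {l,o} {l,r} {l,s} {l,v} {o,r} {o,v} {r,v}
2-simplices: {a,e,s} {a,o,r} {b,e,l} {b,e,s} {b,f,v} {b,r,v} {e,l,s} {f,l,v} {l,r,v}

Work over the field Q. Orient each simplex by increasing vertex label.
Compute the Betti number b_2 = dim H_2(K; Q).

b_2=0

n_0=9 n_1=23 n_2=9  [Q]
∂1: piv[ae,ao,ar,as,be,bf,bl,bv] rk=8  ker:br,bs,el,eo,er,es,fl,fv,lo,lr,ls,lv,or,ov,rv
∂2: piv[aes,aor,bel,bes,bfv,brv,els,flv,lrv] rk=9
b_2=(9−9)−0=0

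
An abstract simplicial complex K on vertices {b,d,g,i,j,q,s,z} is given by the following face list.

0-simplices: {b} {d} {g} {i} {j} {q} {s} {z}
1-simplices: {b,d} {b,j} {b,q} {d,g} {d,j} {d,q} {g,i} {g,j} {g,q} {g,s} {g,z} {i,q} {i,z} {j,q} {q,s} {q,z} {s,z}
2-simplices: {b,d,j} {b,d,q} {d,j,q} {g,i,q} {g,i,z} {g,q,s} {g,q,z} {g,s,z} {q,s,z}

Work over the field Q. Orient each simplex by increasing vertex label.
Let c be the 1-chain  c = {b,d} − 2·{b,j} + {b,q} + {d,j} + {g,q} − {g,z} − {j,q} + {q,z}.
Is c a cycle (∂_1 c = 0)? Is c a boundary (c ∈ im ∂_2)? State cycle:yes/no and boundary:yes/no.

n_0=8 n_1=17 n_2=9  [Q]
∂1: piv[bd,bj,bq,dg,gi,gs,gz] rk=7  ker:dj,dq,gj,gq,iq,iz,jq,qs,qz,sz
∂2: piv[bdj,bdq,djq,giq,giz,gqs,gqz,gsz] rk=8  ker:qsz
∂1c = 0
c vs im∂2: reduces to 0 ⇒ boundary

cycle:yes boundary:yes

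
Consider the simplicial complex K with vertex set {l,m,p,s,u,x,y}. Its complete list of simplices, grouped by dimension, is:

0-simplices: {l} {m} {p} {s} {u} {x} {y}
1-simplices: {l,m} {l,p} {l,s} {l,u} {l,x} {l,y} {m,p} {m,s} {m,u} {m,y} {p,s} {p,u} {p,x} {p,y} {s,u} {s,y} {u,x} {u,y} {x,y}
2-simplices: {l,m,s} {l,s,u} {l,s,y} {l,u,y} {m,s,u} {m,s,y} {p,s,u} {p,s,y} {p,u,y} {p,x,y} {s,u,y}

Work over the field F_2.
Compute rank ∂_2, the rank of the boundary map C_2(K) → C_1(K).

n_0=7 n_1=19 n_2=11  [Z2]
∂1: piv[lm,lp,ls,lu,lx,ly] rk=6  ker:mp,ms,mu,my,ps,pu,px,py,su,sy,ux,uy,xy
∂2: piv[lms,lsu,lsy,luy,msu,msy,psu,psy,pxy] rk=9  ker:puy,suy
rk∂_2=9

rank∂_2=9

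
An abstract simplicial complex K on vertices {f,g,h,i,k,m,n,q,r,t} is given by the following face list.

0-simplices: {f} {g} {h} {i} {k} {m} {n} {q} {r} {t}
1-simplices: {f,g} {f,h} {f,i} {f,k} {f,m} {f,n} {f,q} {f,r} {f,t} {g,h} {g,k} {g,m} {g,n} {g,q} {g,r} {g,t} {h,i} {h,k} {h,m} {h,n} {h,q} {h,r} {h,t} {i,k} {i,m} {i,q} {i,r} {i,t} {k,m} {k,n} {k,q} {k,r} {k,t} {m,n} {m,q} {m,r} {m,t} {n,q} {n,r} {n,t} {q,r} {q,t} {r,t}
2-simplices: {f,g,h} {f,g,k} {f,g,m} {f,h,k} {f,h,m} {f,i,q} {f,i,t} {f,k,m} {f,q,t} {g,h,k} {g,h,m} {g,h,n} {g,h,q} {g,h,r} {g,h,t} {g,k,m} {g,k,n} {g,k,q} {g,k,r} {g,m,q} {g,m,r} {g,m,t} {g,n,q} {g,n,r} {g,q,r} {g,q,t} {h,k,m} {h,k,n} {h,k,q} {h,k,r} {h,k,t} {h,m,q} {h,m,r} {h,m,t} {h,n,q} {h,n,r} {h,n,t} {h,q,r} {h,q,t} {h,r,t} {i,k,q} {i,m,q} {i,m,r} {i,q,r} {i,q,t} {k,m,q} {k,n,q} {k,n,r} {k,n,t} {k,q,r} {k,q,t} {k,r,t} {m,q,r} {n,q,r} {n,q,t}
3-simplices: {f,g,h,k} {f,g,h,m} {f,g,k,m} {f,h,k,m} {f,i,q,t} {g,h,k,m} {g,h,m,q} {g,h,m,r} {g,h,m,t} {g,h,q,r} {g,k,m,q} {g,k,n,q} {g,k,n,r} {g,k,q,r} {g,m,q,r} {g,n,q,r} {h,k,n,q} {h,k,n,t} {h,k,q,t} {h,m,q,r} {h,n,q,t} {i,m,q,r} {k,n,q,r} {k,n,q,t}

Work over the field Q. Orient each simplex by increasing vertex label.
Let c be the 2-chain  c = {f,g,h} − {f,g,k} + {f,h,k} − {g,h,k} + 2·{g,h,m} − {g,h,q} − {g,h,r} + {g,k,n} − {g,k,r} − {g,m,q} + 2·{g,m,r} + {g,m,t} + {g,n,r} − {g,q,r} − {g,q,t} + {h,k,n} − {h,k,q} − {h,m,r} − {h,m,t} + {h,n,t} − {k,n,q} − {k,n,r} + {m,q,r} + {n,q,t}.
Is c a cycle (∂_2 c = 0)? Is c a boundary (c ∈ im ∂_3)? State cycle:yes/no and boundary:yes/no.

cycle:yes boundary:no

n_0=10 n_1=43 n_2=55 n_3=24  [Q]
∂1: piv[fg,fh,fi,fk,fm,fn,fq,fr,ft] rk=9  ker:gh,gk,gm,gn,gq,gr,gt,hi,hk,hm,hn,hq,hr,ht,ik,im,iq,ir,it,km,kn,kq,kr,kt,mn,mq,mr,mt,nq,nr,nt,qr,qt,rt
∂2: piv[fgh,fgk,fgm,fhk,fhm,fiq,fit,fkm,fqt,ghn,ghq,ghr,ght,gkn,gkq,gkr,gmq,gmr,gmt,gnq,gnr,gqr,gqt,hkt,hnt,hrt,ikq,imq,imr] rk=29  ker:ghk,ghm,gkm,hkm,hkn,hkq,hkr,hmq,hmr,hmt,hnq,hnr,hqr,hqt,iqr,iqt,kmq,knq,knr,knt,kqr,kqt,krt,mqr,nqr,nqt
∂3: piv[fghk,fghm,fgkm,fhkm,fiqt,ghmq,ghmr,ghmt,ghqr,gkmq,gknq,gknr,gkqr,gmqr,gnqr,hknq,hknt,hkqt,hnqt,imqr] rk=20  ker:ghkm,hmqr,knqr,knqt
∂2c = 0
c vs im∂3: residual ≠ 0 ⇒ not boundary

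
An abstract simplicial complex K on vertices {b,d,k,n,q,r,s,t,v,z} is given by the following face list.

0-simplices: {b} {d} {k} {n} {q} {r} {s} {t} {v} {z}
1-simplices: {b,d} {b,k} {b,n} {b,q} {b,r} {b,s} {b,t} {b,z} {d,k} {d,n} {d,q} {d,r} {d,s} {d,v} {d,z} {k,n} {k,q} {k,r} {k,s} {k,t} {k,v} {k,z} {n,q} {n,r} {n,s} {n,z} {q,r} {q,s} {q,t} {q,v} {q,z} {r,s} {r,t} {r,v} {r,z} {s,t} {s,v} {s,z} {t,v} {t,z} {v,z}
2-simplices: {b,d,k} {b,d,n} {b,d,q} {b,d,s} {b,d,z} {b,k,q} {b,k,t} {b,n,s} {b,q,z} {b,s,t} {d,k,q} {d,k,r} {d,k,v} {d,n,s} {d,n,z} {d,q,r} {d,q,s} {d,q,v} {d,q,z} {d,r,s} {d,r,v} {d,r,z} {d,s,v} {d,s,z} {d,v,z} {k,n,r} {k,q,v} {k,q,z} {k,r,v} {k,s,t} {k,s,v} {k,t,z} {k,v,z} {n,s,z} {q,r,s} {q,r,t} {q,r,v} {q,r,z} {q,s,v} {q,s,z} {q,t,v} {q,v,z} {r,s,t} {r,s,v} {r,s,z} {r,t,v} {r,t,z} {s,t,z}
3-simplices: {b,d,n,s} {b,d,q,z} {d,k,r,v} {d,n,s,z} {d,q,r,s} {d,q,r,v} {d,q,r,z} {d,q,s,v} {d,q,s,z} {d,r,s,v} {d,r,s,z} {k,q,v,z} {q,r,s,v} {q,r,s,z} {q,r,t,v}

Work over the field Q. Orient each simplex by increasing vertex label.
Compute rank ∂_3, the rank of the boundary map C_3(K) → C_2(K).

rank∂_3=13

n_0=10 n_1=41 n_2=48 n_3=15  [Q]
∂1: piv[bd,bk,bn,bq,br,bs,bt,bz,dv] rk=9  ker:dk,dn,dq,dr,ds,dz,kn,kq,kr,ks,kt,kv,kz,nq,nr,ns,nz,qr,qs,qt,qv,qz,rs,rt,rv,rz,st,sv,sz,tv,tz,vz
∂2: piv[bdk,bdn,bdq,bds,bdz,bkq,bkt,bns,bqz,bst,dkr,dkv,dnz,dqr,dqs,dqv,drs,drv,drz,dsv,dsz,dvz,knr,kqz,kst,ktz,qrt,qtv,rst] rk=29  ker:dkq,dns,dqz,kqv,krv,ksv,kvz,nsz,qrs,qrv,qrz,qsv,qsz,qvz,rsv,rsz,rtv,rtz,stz
∂3: piv[bdns,bdqz,dkrv,dnsz,dqrs,dqrv,dqrz,dqsv,dqsz,drsv,drsz,kqvz,qrtv] rk=13  ker:qrsv,qrsz
rk∂_3=13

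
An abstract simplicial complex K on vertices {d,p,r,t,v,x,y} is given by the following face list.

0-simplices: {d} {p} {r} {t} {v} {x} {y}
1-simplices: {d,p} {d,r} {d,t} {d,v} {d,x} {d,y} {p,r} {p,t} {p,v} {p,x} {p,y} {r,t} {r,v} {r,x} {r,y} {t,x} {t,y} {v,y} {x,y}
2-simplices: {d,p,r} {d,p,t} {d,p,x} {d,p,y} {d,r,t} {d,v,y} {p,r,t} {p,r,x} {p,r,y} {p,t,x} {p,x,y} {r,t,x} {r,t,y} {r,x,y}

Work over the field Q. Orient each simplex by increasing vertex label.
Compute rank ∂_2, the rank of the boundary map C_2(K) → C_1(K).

n_0=7 n_1=19 n_2=14  [Q]
∂1: piv[dp,dr,dt,dv,dx,dy] rk=6  ker:pr,pt,pv,px,py,rt,rv,rx,ry,tx,ty,vy,xy
∂2: piv[dpr,dpt,dpx,dpy,drt,dvy,prx,pry,ptx,pxy,rty] rk=11  ker:prt,rtx,rxy
rk∂_2=11

rank∂_2=11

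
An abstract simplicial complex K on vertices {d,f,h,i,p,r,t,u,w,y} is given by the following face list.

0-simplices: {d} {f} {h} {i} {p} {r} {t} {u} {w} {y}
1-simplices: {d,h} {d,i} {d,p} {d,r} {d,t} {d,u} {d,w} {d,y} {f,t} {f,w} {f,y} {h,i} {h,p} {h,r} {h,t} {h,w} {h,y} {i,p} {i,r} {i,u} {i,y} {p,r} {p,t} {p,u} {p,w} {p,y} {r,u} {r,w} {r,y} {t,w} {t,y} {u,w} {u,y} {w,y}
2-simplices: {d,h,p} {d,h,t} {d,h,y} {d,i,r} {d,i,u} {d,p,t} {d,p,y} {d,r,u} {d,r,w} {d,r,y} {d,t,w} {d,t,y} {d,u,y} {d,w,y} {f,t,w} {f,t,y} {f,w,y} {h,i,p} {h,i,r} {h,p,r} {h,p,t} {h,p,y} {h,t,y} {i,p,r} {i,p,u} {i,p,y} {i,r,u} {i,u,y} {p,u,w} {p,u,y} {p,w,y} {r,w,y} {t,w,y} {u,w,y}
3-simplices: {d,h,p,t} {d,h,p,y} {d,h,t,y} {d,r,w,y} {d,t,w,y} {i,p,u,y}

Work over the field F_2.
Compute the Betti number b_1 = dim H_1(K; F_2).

b_1=1

n_0=10 n_1=34 n_2=34 n_3=6  [Z2]
∂1: piv[dh,di,dp,dr,dt,du,dw,dy,ft] rk=9  ker:fw,fy,hi,hp,hr,ht,hw,hy,ip,ir,iu,iy,pr,pt,pu,pw,py,ru,rw,ry,tw,ty,uw,uy,wy
∂2: piv[dhp,dht,dhy,dir,diu,dpt,dpy,dru,drw,dry,dtw,dty,duy,dwy,ftw,fty,hip,hir,hpr,ipu,ipy,iuy,puw,pwy] rk=24  ker:fwy,hpt,hpy,hty,ipr,iru,puy,rwy,twy,uwy
∂3: piv[dhpt,dhpy,dhty,drwy,dtwy,ipuy] rk=6
b_1=(34−9)−24=1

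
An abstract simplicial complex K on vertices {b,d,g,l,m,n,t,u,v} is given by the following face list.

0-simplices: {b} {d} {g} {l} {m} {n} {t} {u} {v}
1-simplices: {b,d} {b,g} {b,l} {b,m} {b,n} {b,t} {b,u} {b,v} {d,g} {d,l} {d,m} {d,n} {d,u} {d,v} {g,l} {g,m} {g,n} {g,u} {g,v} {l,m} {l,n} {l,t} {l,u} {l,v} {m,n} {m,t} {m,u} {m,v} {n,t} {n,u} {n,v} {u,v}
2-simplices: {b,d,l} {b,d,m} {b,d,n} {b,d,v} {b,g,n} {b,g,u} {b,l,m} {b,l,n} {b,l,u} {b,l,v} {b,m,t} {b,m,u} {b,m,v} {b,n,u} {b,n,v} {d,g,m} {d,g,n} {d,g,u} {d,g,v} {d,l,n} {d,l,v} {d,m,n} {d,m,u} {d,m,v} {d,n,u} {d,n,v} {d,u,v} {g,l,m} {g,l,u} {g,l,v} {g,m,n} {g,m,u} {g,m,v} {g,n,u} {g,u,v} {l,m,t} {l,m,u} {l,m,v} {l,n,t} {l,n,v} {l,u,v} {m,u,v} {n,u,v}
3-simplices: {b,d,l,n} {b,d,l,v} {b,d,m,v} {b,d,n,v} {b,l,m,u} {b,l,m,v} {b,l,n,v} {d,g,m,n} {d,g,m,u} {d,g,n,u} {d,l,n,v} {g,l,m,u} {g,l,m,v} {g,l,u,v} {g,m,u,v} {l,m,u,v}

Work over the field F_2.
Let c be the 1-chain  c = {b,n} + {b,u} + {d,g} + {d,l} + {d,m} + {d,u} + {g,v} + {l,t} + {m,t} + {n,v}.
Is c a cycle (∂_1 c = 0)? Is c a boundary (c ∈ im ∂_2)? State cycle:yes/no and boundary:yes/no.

cycle:yes boundary:yes

n_0=9 n_1=32 n_2=43 n_3=16  [Z2]
∂1: piv[bd,bg,bl,bm,bn,bt,bu,bv] rk=8  ker:dg,dl,dm,dn,du,dv,gl,gm,gn,gu,gv,lm,ln,lt,lu,lv,mn,mt,mu,mv,nt,nu,nv,uv
∂2: piv[bdl,bdm,bdn,bdv,bgn,bgu,blm,bln,blu,blv,bmt,bmu,bmv,bnu,bnv,dgm,dgn,dgu,dgv,dmn,duv,glm,lmt,lnt] rk=24  ker:dln,dlv,dmu,dmv,dnu,dnv,glu,glv,gmn,gmu,gmv,gnu,guv,lmu,lmv,lnv,luv,muv,nuv
∂3: piv[bdln,bdlv,bdmv,bdnv,blmu,blmv,blnv,dgmn,dgmu,dgnu,glmu,glmv,gluv,gmuv] rk=14  ker:dlnv,lmuv
∂1c = 0
c vs im∂2: reduces to 0 ⇒ boundary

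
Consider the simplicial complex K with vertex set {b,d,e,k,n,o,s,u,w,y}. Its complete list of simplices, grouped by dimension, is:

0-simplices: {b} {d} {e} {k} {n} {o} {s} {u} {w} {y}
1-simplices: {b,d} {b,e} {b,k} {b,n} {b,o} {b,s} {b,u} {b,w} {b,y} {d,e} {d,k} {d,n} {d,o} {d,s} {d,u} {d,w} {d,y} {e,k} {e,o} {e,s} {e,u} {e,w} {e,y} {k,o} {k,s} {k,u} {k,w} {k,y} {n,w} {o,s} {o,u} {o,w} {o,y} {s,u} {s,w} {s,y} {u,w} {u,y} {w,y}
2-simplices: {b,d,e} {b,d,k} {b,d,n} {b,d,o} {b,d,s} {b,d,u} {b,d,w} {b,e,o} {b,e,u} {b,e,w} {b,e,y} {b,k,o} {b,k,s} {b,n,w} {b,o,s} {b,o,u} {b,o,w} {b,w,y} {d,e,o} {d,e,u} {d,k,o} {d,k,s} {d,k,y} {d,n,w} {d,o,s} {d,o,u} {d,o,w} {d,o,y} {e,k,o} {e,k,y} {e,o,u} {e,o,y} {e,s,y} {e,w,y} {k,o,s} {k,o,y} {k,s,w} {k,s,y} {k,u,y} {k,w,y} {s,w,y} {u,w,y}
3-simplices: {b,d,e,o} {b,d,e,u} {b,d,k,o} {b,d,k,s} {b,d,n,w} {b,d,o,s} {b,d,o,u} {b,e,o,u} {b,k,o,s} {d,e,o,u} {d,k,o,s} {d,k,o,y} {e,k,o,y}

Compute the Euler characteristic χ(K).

χ(K)=0

n_0=10 n_1=39 n_2=42 n_3=13
χ=+10−39+42−13=0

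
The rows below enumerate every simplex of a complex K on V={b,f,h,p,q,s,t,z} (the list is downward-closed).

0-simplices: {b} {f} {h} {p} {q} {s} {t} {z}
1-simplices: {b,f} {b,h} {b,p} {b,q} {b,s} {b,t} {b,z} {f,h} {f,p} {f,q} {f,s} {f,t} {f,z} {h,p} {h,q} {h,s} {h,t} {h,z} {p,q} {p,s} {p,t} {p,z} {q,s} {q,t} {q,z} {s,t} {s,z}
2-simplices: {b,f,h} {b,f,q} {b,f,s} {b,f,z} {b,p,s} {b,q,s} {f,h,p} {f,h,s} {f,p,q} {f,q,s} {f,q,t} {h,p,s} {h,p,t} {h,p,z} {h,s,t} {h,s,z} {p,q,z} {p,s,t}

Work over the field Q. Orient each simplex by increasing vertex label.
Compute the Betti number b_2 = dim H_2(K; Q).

b_2=2

n_0=8 n_1=27 n_2=18  [Q]
∂1: piv[bf,bh,bp,bq,bs,bt,bz] rk=7  ker:fh,fp,fq,fs,ft,fz,hp,hq,hs,ht,hz,pq,ps,pt,pz,qs,qt,qz,st,sz
∂2: piv[bfh,bfq,bfs,bfz,bps,bqs,fhp,fhs,fpq,fqt,hps,hpt,hpz,hst,hsz,pqz] rk=16  ker:fqs,pst
b_2=(18−16)−0=2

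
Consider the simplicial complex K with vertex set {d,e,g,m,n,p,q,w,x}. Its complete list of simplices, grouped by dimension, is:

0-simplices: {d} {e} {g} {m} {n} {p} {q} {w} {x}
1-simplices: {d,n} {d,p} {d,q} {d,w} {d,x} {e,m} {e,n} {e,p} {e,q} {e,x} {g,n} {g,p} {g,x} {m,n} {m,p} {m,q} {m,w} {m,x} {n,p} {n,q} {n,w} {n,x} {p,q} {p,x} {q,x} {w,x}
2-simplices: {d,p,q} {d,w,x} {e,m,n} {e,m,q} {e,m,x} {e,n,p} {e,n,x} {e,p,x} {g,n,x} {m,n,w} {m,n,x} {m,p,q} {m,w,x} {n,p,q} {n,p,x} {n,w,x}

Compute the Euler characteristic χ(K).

n_0=9 n_1=26 n_2=16
χ=+9−26+16=-1

χ(K)=-1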